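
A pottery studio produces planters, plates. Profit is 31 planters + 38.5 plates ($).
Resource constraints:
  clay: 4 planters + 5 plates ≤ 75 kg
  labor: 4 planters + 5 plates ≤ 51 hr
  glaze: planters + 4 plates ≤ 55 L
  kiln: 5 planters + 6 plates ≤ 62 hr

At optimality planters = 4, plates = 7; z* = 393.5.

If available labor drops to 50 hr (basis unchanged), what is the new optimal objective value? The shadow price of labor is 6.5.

387

Δb = -1, so new z* = 393.5 + (6.5)·(-1) = 393.5 − 6.5 = 387.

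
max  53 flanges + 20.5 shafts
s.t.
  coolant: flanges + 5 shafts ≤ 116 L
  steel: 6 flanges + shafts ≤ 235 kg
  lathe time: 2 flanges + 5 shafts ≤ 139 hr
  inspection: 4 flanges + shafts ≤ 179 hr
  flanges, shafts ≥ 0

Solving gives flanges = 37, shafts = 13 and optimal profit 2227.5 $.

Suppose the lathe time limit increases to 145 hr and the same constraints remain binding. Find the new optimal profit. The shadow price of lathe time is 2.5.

Δb = 6, so new z* = 2227.5 + (2.5)·(6) = 2227.5 + 15 = 2242.5.

2242.5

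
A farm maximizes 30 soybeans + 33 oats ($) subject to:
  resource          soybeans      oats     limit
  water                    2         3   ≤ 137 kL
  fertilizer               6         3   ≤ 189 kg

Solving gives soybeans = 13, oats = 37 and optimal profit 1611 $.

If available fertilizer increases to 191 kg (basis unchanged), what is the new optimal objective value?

1615

Check each constraint at x*: water 137/137 (tight); fertilizer 189/189 (tight).
The binding rows give the dual system: 2·y_water + 6·y_fertilizer = 30 and 3·y_water + 3·y_fertilizer = 33.
This yields shadow prices y_water = 9, y_fertilizer = 2.
Δz = y_fertilizer·Δb = 2 × (2) = 4, so new z* = 1611 + 4 = 1615.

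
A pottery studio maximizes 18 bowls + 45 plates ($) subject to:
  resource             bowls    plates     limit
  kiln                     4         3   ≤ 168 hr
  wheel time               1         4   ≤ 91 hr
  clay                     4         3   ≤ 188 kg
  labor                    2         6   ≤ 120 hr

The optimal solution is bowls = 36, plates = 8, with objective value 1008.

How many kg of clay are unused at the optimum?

20

clay used = 4·36 + 3·8 = 168; slack = 188 − 168 = 20.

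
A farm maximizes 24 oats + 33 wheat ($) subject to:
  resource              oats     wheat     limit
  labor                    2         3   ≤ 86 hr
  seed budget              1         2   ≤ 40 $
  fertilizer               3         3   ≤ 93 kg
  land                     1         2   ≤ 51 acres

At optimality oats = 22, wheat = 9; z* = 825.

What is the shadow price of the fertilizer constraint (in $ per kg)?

5

Binding: seed budget and fertilizer. Non-binding: labor (15 unused), land (11 unused).
Slack constraints have shadow price 0 (complementary slackness).
From A_Bᵀ y = c: 1·y_seed budget + 3·y_fertilizer = 24; 2·y_seed budget + 3·y_fertilizer = 33.
This yields shadow prices y_seed budget = 9, y_fertilizer = 5.
Shadow price of fertilizer = 5.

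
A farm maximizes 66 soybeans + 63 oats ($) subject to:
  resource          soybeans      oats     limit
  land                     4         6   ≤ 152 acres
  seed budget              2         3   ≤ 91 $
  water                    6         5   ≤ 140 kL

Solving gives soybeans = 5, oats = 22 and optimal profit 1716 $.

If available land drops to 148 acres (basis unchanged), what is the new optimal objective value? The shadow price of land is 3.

Δb = -4, so new z* = 1716 + (3)·(-4) = 1716 − 12 = 1704.

1704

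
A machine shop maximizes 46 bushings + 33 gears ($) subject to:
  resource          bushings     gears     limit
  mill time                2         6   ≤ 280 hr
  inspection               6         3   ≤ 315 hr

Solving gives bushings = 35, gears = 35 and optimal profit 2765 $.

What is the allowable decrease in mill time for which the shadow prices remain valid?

Binding constraints: mill time, inspection. The basis is B = [[2,6],[6,3]] with det -30.
Per unit decrease in mill time, x* moves by d = (0.1, -0.2).
The basis stays optimal until gears reaches 0; allowable decrease = 175 hr.

175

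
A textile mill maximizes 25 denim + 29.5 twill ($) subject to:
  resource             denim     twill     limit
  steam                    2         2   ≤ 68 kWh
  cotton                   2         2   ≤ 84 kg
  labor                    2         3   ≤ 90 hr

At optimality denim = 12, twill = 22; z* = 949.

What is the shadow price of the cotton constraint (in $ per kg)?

Check each constraint at x*: steam 68/68 (tight); cotton 68/84 (slack 16); labor 90/90 (tight).
Since cotton is not tight, its dual is 0.
Dual feasibility on the basic columns requires 2·y_steam + 2·y_labor = 25, 2·y_steam + 3·y_labor = 29.5.
Solving: y_steam = 8, y_labor = 4.5.
Shadow price of cotton = 0.

0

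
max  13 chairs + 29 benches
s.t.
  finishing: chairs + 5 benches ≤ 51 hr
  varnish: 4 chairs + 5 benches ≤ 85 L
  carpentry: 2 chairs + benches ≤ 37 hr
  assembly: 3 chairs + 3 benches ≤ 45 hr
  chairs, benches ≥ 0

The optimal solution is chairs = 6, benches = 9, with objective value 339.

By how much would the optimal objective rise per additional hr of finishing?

4

Binding: finishing and assembly. Non-binding: varnish (16 unused), carpentry (16 unused).
By complementary slackness, y = 0 for the non-binding constraints.
From A_Bᵀ y = c: 1·y_finishing + 3·y_assembly = 13; 5·y_finishing + 3·y_assembly = 29.
→ y_finishing = 4 and y_assembly = 3.
Shadow price of finishing = 4.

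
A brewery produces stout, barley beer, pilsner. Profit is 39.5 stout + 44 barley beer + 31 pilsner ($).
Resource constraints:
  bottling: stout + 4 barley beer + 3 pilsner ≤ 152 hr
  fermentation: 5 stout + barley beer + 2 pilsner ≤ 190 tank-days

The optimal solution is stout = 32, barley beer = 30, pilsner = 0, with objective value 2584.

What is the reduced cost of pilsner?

Check each constraint at x*: bottling 152/152 (tight); fermentation 190/190 (tight).
From A_Bᵀ y = c: 1·y_bottling + 5·y_fermentation = 39.5; 4·y_bottling + 1·y_fermentation = 44.
This yields shadow prices y_bottling = 9.5, y_fermentation = 6.
Reduced cost of pilsner: c₃ − yᵀa₃ = 31 − (9.5·3 + 6·2) = 31 − 40.5 = -9.5.

-9.5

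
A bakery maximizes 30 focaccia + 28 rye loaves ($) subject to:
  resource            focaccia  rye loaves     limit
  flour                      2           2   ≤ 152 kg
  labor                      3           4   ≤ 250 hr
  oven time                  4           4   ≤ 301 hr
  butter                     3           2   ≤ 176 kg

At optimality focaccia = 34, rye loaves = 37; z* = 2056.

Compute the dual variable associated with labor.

4

Check each constraint at x*: flour 142/152 (slack 10); labor 250/250 (tight); oven time 284/301 (slack 17); butter 176/176 (tight).
Slack constraints have shadow price 0 (complementary slackness).
From A_Bᵀ y = c: 3·y_labor + 3·y_butter = 30; 4·y_labor + 2·y_butter = 28.
Solving: y_labor = 4, y_butter = 6.
Shadow price of labor = 4.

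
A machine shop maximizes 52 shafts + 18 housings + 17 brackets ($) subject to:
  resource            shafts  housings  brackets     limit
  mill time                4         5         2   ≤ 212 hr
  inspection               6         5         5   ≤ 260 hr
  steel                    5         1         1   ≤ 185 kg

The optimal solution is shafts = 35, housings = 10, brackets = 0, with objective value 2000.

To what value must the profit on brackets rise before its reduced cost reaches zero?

Binding: inspection and steel. Non-binding: mill time (22 unused).
By complementary slackness, y = 0 for the non-binding constraint.
Dual feasibility on the basic columns requires 6·y_inspection + 5·y_steel = 52, 5·y_inspection + 1·y_steel = 18.
This yields shadow prices y_inspection = 2, y_steel = 8.
brackets enters the basis when its profit ≥ yᵀa₃ = 2·5 + 8·1 = 18.

18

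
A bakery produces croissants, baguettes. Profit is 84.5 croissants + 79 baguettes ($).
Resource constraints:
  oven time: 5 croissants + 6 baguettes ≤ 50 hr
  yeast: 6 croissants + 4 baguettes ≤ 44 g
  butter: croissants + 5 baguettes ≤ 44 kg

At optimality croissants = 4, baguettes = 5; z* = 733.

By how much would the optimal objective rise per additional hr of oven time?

8.5

Binding: oven time and yeast. Non-binding: butter (15 unused).
Slack constraints have shadow price 0 (complementary slackness).
The binding rows give the dual system: 5·y_oven time + 6·y_yeast = 84.5 and 6·y_oven time + 4·y_yeast = 79.
This yields shadow prices y_oven time = 8.5, y_yeast = 7.
Shadow price of oven time = 8.5.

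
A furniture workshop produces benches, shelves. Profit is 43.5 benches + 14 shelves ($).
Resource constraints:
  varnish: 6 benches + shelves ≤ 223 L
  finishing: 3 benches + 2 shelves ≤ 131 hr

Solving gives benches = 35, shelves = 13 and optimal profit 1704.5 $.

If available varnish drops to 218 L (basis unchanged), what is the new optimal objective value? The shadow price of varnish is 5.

Δb = -5, so new z* = 1704.5 + (5)·(-5) = 1704.5 − 25 = 1679.5.

1679.5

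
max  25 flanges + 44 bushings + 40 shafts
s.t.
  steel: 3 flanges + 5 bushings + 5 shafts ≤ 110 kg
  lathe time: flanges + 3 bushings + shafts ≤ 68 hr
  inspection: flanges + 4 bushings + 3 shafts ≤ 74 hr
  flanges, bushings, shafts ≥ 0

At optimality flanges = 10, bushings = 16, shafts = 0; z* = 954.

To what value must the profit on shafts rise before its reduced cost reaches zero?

43

Binding: steel and inspection. Non-binding: lathe time (10 unused).
By complementary slackness, y = 0 for the non-binding constraint.
The binding rows give the dual system: 3·y_steel + 1·y_inspection = 25 and 5·y_steel + 4·y_inspection = 44.
Solving: y_steel = 8, y_inspection = 1.
shafts enters the basis when its profit ≥ yᵀa₃ = 8·5 + 1·3 = 43.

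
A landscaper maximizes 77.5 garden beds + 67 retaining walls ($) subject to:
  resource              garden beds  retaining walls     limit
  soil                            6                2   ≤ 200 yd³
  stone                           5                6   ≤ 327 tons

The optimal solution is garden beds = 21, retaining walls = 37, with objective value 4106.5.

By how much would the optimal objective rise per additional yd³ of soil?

5

At the optimum: soil uses 200 of 200 (binding); stone uses 327 of 327 (binding).
From A_Bᵀ y = c: 6·y_soil + 5·y_stone = 77.5; 2·y_soil + 6·y_stone = 67.
Solving: y_soil = 5, y_stone = 9.5.
Shadow price of soil = 5.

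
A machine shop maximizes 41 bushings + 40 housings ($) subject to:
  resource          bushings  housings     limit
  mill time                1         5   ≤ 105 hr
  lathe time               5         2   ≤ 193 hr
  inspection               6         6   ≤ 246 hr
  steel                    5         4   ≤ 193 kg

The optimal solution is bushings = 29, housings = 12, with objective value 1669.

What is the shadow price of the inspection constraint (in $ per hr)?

6

Binding: inspection and steel. Non-binding: mill time (16 unused), lathe time (24 unused).
Since mill time, lathe time are not tight, their duals are 0.
From A_Bᵀ y = c: 6·y_inspection + 5·y_steel = 41; 6·y_inspection + 4·y_steel = 40.
Solving: y_inspection = 6, y_steel = 1.
Shadow price of inspection = 6.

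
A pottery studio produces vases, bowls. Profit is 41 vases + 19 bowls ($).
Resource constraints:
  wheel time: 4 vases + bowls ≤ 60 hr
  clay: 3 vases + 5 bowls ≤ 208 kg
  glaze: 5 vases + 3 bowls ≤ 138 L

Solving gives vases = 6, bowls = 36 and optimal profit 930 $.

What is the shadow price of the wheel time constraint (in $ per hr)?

4

At the optimum: wheel time uses 60 of 60 (binding); clay uses 198 of 208 (slack = 10); glaze uses 138 of 138 (binding).
Since clay is not tight, its dual is 0.
The binding rows give the dual system: 4·y_wheel time + 5·y_glaze = 41 and 1·y_wheel time + 3·y_glaze = 19.
Solving: y_wheel time = 4, y_glaze = 5.
Shadow price of wheel time = 4.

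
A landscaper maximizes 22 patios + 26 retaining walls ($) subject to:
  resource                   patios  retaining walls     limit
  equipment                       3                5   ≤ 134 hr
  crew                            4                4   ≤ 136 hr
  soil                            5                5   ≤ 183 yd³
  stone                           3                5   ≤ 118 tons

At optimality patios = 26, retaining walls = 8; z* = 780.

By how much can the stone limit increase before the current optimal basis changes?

Binding constraints: crew, stone. The basis is B = [[4,4],[3,5]] with det 8.
Per unit increase in stone, x* moves by d = (-0.5, 0.5).
The basis stays optimal until equipment becomes binding; allowable increase = 16 tons.

16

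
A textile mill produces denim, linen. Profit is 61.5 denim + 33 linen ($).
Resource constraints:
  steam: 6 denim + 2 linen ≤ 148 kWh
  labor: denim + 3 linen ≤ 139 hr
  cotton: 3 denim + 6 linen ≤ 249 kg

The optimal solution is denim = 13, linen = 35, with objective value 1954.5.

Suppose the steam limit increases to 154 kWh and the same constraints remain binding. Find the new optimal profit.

2008.5

Binding: steam and cotton. Non-binding: labor (21 unused).
Slack constraints have shadow price 0 (complementary slackness).
Dual feasibility on the basic columns requires 6·y_steam + 3·y_cotton = 61.5, 2·y_steam + 6·y_cotton = 33.
This yields shadow prices y_steam = 9, y_cotton = 2.5.
Δz = y_steam·Δb = 9 × (6) = 54, so new z* = 1954.5 + 54 = 2008.5.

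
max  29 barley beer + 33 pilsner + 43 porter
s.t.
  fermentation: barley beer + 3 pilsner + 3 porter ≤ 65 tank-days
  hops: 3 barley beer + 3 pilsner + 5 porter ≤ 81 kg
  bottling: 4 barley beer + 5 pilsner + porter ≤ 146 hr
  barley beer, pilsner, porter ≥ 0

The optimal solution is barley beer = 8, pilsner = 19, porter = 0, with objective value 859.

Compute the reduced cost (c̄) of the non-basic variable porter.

At the optimum: fermentation uses 65 of 65 (binding); hops uses 81 of 81 (binding); bottling uses 127 of 146 (slack = 19).
By complementary slackness, y = 0 for the non-binding constraint.
From A_Bᵀ y = c: 1·y_fermentation + 3·y_hops = 29; 3·y_fermentation + 3·y_hops = 33.
→ y_fermentation = 2 and y_hops = 9.
Reduced cost of porter: c₃ − yᵀa₃ = 43 − (2·3 + 9·5) = 43 − 51 = -8.

-8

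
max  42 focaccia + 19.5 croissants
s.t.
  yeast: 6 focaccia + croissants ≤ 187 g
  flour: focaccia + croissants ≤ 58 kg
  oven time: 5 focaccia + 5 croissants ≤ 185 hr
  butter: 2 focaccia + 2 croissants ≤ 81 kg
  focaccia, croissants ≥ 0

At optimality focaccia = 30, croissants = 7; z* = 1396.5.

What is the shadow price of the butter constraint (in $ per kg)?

Check each constraint at x*: yeast 187/187 (tight); flour 37/58 (slack 21); oven time 185/185 (tight); butter 74/81 (slack 7).
Slack constraints have shadow price 0 (complementary slackness).
The binding rows give the dual system: 6·y_yeast + 5·y_oven time = 42 and 1·y_yeast + 5·y_oven time = 19.5.
Solving: y_yeast = 4.5, y_oven time = 3.
Shadow price of butter = 0.

0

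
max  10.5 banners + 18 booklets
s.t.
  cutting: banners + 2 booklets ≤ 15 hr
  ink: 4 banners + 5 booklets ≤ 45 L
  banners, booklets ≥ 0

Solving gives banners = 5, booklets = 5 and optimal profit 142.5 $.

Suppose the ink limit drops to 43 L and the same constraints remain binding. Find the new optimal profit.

At the optimum: cutting uses 15 of 15 (binding); ink uses 45 of 45 (binding).
From A_Bᵀ y = c: 1·y_cutting + 4·y_ink = 10.5; 2·y_cutting + 5·y_ink = 18.
This yields shadow prices y_cutting = 6.5, y_ink = 1.
Δz = y_ink·Δb = 1 × (-2) = -2, so new z* = 142.5 − 2 = 140.5.

140.5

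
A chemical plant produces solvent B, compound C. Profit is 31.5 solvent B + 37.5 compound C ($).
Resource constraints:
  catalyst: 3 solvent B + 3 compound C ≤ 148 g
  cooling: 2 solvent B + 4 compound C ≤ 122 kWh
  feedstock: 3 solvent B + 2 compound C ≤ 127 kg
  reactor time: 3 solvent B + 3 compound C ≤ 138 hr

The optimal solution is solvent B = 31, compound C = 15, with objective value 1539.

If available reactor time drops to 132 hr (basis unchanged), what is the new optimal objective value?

Binding: cooling and reactor time. Non-binding: catalyst (10 unused), feedstock (4 unused).
Slack constraints have shadow price 0 (complementary slackness).
From A_Bᵀ y = c: 2·y_cooling + 3·y_reactor time = 31.5; 4·y_cooling + 3·y_reactor time = 37.5.
Solving: y_cooling = 3, y_reactor time = 8.5.
Δz = y_reactor time·Δb = 8.5 × (-6) = -51, so new z* = 1539 − 51 = 1488.

1488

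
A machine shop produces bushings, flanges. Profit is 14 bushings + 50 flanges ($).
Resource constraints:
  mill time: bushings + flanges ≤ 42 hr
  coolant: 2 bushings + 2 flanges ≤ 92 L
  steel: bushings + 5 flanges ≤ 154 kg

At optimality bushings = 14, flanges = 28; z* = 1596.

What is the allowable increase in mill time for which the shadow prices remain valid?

4

Binding constraints: mill time, steel. The basis is B = [[1,1],[1,5]] with det 4.
Per unit increase in mill time, x* moves by d = (1.25, -0.25).
The basis stays optimal until coolant becomes binding; allowable increase = 4 hr.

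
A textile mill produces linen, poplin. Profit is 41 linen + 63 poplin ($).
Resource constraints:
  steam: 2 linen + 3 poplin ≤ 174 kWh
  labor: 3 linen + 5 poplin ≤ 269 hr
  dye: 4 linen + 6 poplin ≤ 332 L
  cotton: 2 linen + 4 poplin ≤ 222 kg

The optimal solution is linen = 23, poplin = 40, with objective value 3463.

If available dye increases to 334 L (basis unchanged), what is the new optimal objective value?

At the optimum: steam uses 166 of 174 (slack = 8); labor uses 269 of 269 (binding); dye uses 332 of 332 (binding); cotton uses 206 of 222 (slack = 16).
By complementary slackness, y = 0 for the non-binding constraints.
From A_Bᵀ y = c: 3·y_labor + 4·y_dye = 41; 5·y_labor + 6·y_dye = 63.
This yields shadow prices y_labor = 3, y_dye = 8.
Δz = y_dye·Δb = 8 × (2) = 16, so new z* = 3463 + 16 = 3479.

3479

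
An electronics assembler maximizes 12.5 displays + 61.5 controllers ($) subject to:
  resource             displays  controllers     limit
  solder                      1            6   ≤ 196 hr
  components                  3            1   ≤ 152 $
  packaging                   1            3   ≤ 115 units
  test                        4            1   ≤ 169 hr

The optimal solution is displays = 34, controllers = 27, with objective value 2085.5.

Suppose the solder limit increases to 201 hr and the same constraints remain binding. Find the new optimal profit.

Binding: solder and packaging. Non-binding: components (23 unused), test (6 unused).
Slack constraints have shadow price 0 (complementary slackness).
Dual feasibility on the basic columns requires 1·y_solder + 1·y_packaging = 12.5, 6·y_solder + 3·y_packaging = 61.5.
→ y_solder = 8 and y_packaging = 4.5.
Δz = y_solder·Δb = 8 × (5) = 40, so new z* = 2085.5 + 40 = 2125.5.

2125.5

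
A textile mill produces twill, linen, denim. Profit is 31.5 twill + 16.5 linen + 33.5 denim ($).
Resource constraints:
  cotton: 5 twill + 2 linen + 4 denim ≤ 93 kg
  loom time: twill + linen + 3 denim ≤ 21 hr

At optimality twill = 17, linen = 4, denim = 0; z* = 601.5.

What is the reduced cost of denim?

Check each constraint at x*: cotton 93/93 (tight); loom time 21/21 (tight).
The binding rows give the dual system: 5·y_cotton + 1·y_loom time = 31.5 and 2·y_cotton + 1·y_loom time = 16.5.
Solving: y_cotton = 5, y_loom time = 6.5.
Reduced cost of denim: c₃ − yᵀa₃ = 33.5 − (5·4 + 6.5·3) = 33.5 − 39.5 = -6.

-6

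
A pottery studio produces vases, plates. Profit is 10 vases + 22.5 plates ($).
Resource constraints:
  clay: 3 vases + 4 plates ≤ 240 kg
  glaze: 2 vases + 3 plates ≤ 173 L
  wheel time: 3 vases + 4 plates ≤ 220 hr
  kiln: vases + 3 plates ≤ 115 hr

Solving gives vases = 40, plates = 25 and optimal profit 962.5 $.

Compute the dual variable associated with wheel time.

1.5

Check each constraint at x*: clay 220/240 (slack 20); glaze 155/173 (slack 18); wheel time 220/220 (tight); kiln 115/115 (tight).
Since clay, glaze are not tight, their duals are 0.
Dual feasibility on the basic columns requires 3·y_wheel time + 1·y_kiln = 10, 4·y_wheel time + 3·y_kiln = 22.5.
This yields shadow prices y_wheel time = 1.5, y_kiln = 5.5.
Shadow price of wheel time = 1.5.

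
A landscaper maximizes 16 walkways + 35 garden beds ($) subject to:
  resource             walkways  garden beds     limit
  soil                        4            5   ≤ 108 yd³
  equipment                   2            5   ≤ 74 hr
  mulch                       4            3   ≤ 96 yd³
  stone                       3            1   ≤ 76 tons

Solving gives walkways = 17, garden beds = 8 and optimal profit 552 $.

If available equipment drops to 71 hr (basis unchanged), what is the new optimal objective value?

534

Check each constraint at x*: soil 108/108 (tight); equipment 74/74 (tight); mulch 92/96 (slack 4); stone 59/76 (slack 17).
Since mulch, stone are not tight, their duals are 0.
From A_Bᵀ y = c: 4·y_soil + 2·y_equipment = 16; 5·y_soil + 5·y_equipment = 35.
Solving: y_soil = 1, y_equipment = 6.
Δz = y_equipment·Δb = 6 × (-3) = -18, so new z* = 552 − 18 = 534.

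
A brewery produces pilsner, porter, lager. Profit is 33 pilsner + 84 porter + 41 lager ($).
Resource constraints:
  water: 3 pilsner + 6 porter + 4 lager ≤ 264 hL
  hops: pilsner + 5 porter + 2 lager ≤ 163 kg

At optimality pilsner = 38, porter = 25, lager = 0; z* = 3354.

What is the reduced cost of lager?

-7

At the optimum: water uses 264 of 264 (binding); hops uses 163 of 163 (binding).
From A_Bᵀ y = c: 3·y_water + 1·y_hops = 33; 6·y_water + 5·y_hops = 84.
→ y_water = 9 and y_hops = 6.
Reduced cost of lager: c₃ − yᵀa₃ = 41 − (9·4 + 6·2) = 41 − 48 = -7.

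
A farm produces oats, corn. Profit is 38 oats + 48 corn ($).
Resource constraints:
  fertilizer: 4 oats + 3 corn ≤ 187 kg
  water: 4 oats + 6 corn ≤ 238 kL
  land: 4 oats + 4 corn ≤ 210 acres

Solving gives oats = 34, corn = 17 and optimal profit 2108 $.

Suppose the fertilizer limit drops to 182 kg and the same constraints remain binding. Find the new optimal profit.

2093

At the optimum: fertilizer uses 187 of 187 (binding); water uses 238 of 238 (binding); land uses 204 of 210 (slack = 6).
Slack constraints have shadow price 0 (complementary slackness).
Dual feasibility on the basic columns requires 4·y_fertilizer + 4·y_water = 38, 3·y_fertilizer + 6·y_water = 48.
Solving: y_fertilizer = 3, y_water = 6.5.
Δz = y_fertilizer·Δb = 3 × (-5) = -15, so new z* = 2108 − 15 = 2093.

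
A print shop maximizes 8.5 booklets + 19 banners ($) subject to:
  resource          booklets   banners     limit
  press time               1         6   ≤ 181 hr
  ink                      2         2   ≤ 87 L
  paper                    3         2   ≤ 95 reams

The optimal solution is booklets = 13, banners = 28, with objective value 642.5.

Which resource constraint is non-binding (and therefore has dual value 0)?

ink

press time: 181/181 (binding)
ink: 82/87 (slack 5)
paper: 95/95 (binding)
By complementary slackness, a constraint with positive slack has shadow price 0 → ink.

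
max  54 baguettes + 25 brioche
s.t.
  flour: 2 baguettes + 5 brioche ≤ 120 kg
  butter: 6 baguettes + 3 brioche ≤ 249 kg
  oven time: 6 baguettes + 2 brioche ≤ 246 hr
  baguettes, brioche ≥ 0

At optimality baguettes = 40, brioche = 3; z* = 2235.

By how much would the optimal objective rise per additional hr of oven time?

2

Binding: butter and oven time. Non-binding: flour (25 unused).
Slack constraints have shadow price 0 (complementary slackness).
From A_Bᵀ y = c: 6·y_butter + 6·y_oven time = 54; 3·y_butter + 2·y_oven time = 25.
Solving: y_butter = 7, y_oven time = 2.
Shadow price of oven time = 2.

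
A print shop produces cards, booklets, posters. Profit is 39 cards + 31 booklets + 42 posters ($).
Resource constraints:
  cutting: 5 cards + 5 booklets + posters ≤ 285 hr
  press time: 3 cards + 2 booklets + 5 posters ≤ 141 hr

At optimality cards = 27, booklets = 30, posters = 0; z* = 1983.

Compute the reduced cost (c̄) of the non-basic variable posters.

-1

At the optimum: cutting uses 285 of 285 (binding); press time uses 141 of 141 (binding).
From A_Bᵀ y = c: 5·y_cutting + 3·y_press time = 39; 5·y_cutting + 2·y_press time = 31.
→ y_cutting = 3 and y_press time = 8.
Reduced cost of posters: c₃ − yᵀa₃ = 42 − (3·1 + 8·5) = 42 − 43 = -1.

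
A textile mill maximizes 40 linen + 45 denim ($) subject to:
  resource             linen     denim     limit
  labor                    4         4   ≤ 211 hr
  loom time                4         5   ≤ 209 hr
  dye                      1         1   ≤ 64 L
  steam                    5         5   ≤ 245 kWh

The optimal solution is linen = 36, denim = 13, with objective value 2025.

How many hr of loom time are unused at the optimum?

0

loom time used = 4·36 + 5·13 = 209; slack = 209 − 209 = 0.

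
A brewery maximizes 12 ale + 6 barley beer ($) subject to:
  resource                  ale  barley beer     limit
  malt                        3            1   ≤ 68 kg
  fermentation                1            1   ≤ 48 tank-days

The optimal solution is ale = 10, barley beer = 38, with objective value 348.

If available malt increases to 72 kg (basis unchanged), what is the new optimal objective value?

360

At the optimum: malt uses 68 of 68 (binding); fermentation uses 48 of 48 (binding).
The binding rows give the dual system: 3·y_malt + 1·y_fermentation = 12 and 1·y_malt + 1·y_fermentation = 6.
This yields shadow prices y_malt = 3, y_fermentation = 3.
Δz = y_malt·Δb = 3 × (4) = 12, so new z* = 348 + 12 = 360.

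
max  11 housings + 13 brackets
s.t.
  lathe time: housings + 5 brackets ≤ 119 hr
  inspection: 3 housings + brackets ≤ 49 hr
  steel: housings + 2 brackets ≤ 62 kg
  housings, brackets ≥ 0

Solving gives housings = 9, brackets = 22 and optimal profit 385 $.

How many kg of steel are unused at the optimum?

9

steel used = 1·9 + 2·22 = 53; slack = 62 − 53 = 9.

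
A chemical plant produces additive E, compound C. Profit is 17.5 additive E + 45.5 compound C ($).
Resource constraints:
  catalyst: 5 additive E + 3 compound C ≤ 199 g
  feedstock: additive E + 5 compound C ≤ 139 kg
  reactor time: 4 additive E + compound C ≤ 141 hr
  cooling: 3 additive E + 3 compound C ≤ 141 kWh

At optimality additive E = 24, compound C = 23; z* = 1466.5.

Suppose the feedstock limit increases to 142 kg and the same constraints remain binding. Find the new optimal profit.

At the optimum: catalyst uses 189 of 199 (slack = 10); feedstock uses 139 of 139 (binding); reactor time uses 119 of 141 (slack = 22); cooling uses 141 of 141 (binding).
Since catalyst, reactor time are not tight, their duals are 0.
The binding rows give the dual system: 1·y_feedstock + 3·y_cooling = 17.5 and 5·y_feedstock + 3·y_cooling = 45.5.
This yields shadow prices y_feedstock = 7, y_cooling = 3.5.
Δz = y_feedstock·Δb = 7 × (3) = 21, so new z* = 1466.5 + 21 = 1487.5.

1487.5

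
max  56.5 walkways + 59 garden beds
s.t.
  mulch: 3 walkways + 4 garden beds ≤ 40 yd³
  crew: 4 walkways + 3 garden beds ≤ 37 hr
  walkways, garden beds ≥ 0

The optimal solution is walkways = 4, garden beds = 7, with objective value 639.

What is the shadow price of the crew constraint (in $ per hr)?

7

At the optimum: mulch uses 40 of 40 (binding); crew uses 37 of 37 (binding).
The binding rows give the dual system: 3·y_mulch + 4·y_crew = 56.5 and 4·y_mulch + 3·y_crew = 59.
Solving: y_mulch = 9.5, y_crew = 7.
Shadow price of crew = 7.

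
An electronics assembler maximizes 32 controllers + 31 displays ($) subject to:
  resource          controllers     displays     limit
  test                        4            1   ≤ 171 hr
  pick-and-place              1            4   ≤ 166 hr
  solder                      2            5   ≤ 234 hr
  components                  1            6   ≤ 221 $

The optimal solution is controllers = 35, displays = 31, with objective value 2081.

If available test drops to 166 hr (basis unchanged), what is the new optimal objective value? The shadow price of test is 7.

Δb = -5, so new z* = 2081 + (7)·(-5) = 2081 − 35 = 2046.

2046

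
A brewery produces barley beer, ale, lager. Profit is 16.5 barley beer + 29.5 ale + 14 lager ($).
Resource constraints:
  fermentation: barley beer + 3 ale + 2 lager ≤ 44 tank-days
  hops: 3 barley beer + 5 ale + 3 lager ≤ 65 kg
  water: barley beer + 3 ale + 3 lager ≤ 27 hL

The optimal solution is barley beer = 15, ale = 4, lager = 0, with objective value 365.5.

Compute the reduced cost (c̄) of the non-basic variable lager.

-5.5

Check each constraint at x*: fermentation 27/44 (slack 17); hops 65/65 (tight); water 27/27 (tight).
Slack constraints have shadow price 0 (complementary slackness).
Dual feasibility on the basic columns requires 3·y_hops + 1·y_water = 16.5, 5·y_hops + 3·y_water = 29.5.
Solving: y_hops = 5, y_water = 1.5.
Reduced cost of lager: c₃ − yᵀa₃ = 14 − (5·3 + 1.5·3) = 14 − 19.5 = -5.5.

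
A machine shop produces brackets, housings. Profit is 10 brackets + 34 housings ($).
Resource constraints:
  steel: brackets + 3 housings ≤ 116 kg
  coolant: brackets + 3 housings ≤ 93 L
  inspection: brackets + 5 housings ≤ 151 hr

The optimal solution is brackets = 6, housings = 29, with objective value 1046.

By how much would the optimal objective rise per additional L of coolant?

At the optimum: steel uses 93 of 116 (slack = 23); coolant uses 93 of 93 (binding); inspection uses 151 of 151 (binding).
Since steel is not tight, its dual is 0.
From A_Bᵀ y = c: 1·y_coolant + 1·y_inspection = 10; 3·y_coolant + 5·y_inspection = 34.
→ y_coolant = 8 and y_inspection = 2.
Shadow price of coolant = 8.

8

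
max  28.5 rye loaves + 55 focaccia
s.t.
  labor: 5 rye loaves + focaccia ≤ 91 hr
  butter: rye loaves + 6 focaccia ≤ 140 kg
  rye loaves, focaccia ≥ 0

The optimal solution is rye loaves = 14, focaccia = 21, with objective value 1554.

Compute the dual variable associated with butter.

8.5

Both labor and butter are binding at x*.
Dual feasibility on the basic columns requires 5·y_labor + 1·y_butter = 28.5, 1·y_labor + 6·y_butter = 55.
Solving: y_labor = 4, y_butter = 8.5.
Shadow price of butter = 8.5.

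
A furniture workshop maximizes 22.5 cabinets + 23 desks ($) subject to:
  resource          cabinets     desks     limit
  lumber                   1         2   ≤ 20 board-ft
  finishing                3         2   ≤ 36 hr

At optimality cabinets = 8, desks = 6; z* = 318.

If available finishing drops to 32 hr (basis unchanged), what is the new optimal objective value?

296

At the optimum: lumber uses 20 of 20 (binding); finishing uses 36 of 36 (binding).
Dual feasibility on the basic columns requires 1·y_lumber + 3·y_finishing = 22.5, 2·y_lumber + 2·y_finishing = 23.
This yields shadow prices y_lumber = 6, y_finishing = 5.5.
Δz = y_finishing·Δb = 5.5 × (-4) = -22, so new z* = 318 − 22 = 296.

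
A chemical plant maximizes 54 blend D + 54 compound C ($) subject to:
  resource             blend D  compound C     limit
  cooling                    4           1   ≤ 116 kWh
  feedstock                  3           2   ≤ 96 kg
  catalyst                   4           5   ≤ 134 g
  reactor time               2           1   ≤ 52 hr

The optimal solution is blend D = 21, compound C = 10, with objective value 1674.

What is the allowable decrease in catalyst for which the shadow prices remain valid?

Binding constraints: catalyst, reactor time. The basis is B = [[4,5],[2,1]] with det -6.
Per unit decrease in catalyst, x* moves by d = (0.1667, -0.3333).
The basis stays optimal until compound C reaches 0; allowable decrease = 30 g.

30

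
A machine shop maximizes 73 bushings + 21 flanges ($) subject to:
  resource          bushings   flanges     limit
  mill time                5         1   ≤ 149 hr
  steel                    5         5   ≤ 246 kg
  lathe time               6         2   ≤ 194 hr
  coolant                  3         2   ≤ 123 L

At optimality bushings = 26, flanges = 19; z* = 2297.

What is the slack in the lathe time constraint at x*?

lathe time used = 6·26 + 2·19 = 194; slack = 194 − 194 = 0.

0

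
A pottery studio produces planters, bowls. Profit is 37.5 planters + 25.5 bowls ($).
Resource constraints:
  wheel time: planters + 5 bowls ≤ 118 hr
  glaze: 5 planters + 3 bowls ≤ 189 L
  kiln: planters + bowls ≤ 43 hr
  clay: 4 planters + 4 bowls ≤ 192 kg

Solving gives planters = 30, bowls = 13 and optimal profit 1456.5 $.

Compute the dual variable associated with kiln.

7.5

Check each constraint at x*: wheel time 95/118 (slack 23); glaze 189/189 (tight); kiln 43/43 (tight); clay 172/192 (slack 20).
By complementary slackness, y = 0 for the non-binding constraints.
The binding rows give the dual system: 5·y_glaze + 1·y_kiln = 37.5 and 3·y_glaze + 1·y_kiln = 25.5.
This yields shadow prices y_glaze = 6, y_kiln = 7.5.
Shadow price of kiln = 7.5.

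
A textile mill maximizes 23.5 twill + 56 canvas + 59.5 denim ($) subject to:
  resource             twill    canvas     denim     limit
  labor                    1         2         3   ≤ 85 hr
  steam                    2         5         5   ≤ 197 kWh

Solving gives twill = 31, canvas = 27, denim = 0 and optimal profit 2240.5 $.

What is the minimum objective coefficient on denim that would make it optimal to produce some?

Both labor and steam are binding at x*.
Dual feasibility on the basic columns requires 1·y_labor + 2·y_steam = 23.5, 2·y_labor + 5·y_steam = 56.
Solving: y_labor = 5.5, y_steam = 9.
denim enters the basis when its profit ≥ yᵀa₃ = 5.5·3 + 9·5 = 61.5.

61.5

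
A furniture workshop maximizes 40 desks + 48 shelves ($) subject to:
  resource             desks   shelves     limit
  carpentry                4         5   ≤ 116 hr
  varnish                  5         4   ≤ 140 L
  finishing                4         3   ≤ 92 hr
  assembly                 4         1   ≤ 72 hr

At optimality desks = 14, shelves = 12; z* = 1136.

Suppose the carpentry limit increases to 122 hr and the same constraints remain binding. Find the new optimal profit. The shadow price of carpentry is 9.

Δb = 6, so new z* = 1136 + (9)·(6) = 1136 + 54 = 1190.

1190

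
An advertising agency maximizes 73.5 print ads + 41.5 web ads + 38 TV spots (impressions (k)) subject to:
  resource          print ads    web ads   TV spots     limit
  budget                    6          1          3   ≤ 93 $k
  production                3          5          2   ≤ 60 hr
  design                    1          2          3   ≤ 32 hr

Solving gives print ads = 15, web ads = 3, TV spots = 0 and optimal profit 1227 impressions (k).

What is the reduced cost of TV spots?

-2

At the optimum: budget uses 93 of 93 (binding); production uses 60 of 60 (binding); design uses 21 of 32 (slack = 11).
Since design is not tight, its dual is 0.
Dual feasibility on the basic columns requires 6·y_budget + 3·y_production = 73.5, 1·y_budget + 5·y_production = 41.5.
Solving: y_budget = 9, y_production = 6.5.
Reduced cost of TV spots: c₃ − yᵀa₃ = 38 − (9·3 + 6.5·2) = 38 − 40 = -2.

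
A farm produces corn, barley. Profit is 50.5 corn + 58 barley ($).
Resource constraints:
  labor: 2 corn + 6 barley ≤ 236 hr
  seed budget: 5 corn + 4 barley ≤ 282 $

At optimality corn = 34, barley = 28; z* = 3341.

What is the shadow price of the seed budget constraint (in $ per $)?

Both labor and seed budget are binding at x*.
The binding rows give the dual system: 2·y_labor + 5·y_seed budget = 50.5 and 6·y_labor + 4·y_seed budget = 58.
This yields shadow prices y_labor = 4, y_seed budget = 8.5.
Shadow price of seed budget = 8.5.

8.5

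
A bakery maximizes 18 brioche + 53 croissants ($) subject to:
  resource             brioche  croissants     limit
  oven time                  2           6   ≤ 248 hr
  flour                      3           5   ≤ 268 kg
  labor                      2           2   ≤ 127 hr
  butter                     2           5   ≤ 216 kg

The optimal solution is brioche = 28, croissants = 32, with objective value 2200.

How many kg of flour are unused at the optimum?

flour used = 3·28 + 5·32 = 244; slack = 268 − 244 = 24.

24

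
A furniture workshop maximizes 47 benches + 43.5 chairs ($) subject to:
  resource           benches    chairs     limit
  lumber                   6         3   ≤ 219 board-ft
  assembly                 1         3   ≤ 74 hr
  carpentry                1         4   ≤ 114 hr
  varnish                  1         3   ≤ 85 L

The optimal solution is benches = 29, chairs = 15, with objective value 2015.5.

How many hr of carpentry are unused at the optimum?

carpentry used = 1·29 + 4·15 = 89; slack = 114 − 89 = 25.

25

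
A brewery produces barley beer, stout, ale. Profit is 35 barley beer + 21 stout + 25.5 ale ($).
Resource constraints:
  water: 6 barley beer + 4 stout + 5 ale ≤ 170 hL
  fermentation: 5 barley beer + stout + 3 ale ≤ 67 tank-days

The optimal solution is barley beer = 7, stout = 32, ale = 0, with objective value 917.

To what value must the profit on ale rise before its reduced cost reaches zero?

At the optimum: water uses 170 of 170 (binding); fermentation uses 67 of 67 (binding).
The binding rows give the dual system: 6·y_water + 5·y_fermentation = 35 and 4·y_water + 1·y_fermentation = 21.
This yields shadow prices y_water = 5, y_fermentation = 1.
ale enters the basis when its profit ≥ yᵀa₃ = 5·5 + 1·3 = 28.

28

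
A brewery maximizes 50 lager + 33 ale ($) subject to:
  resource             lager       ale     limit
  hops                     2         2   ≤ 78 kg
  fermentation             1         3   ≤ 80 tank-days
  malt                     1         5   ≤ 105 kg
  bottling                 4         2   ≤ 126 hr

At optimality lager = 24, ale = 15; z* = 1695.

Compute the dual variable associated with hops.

8

At the optimum: hops uses 78 of 78 (binding); fermentation uses 69 of 80 (slack = 11); malt uses 99 of 105 (slack = 6); bottling uses 126 of 126 (binding).
Since fermentation, malt are not tight, their duals are 0.
Dual feasibility on the basic columns requires 2·y_hops + 4·y_bottling = 50, 2·y_hops + 2·y_bottling = 33.
→ y_hops = 8 and y_bottling = 8.5.
Shadow price of hops = 8.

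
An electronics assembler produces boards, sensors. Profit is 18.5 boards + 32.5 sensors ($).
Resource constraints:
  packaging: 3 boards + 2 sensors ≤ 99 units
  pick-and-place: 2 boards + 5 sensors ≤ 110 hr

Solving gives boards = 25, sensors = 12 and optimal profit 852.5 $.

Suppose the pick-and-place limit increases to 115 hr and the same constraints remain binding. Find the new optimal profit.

880

Check each constraint at x*: packaging 99/99 (tight); pick-and-place 110/110 (tight).
Dual feasibility on the basic columns requires 3·y_packaging + 2·y_pick-and-place = 18.5, 2·y_packaging + 5·y_pick-and-place = 32.5.
→ y_packaging = 2.5 and y_pick-and-place = 5.5.
Δz = y_pick-and-place·Δb = 5.5 × (5) = 27.5, so new z* = 852.5 + 27.5 = 880.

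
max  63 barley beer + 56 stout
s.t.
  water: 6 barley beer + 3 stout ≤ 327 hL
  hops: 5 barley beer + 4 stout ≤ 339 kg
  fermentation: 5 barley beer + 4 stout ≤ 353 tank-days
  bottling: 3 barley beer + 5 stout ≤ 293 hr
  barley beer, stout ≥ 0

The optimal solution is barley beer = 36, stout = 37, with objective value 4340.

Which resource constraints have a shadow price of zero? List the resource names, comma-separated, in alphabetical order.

water: 327/327 (binding)
hops: 328/339 (slack 11)
fermentation: 328/353 (slack 25)
bottling: 293/293 (binding)
By complementary slackness, a constraint with positive slack has shadow price 0 → fermentation, hops.

fermentation, hops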